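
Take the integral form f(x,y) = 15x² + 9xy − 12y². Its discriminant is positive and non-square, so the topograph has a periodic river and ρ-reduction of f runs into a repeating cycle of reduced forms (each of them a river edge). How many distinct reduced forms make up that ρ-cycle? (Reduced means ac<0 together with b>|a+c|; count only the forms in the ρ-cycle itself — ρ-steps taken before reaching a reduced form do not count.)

D = 801, ⌊√D⌋ = 28
river: ρ → (-12,15,12)
river: ρ → (12,9,-15)
river: ρ → (-15,21,6)
river: ρ → (6,27,-3)
river: ρ → (-3,27,6)
river: ρ → (6,21,-15)
river: ρ → (-15,9,12)
river: ρ → (12,15,-12)
river: ρ → (-12,9,15)
river: ρ → (15,21,-6)
river: ρ → (-6,27,3)
river: ρ → (3,27,-6)
river: ρ → (-6,21,15)
river: ρ → (15,9,-12)
ρ-cycle length = 14 (tail of 0 descent steps not counted)

14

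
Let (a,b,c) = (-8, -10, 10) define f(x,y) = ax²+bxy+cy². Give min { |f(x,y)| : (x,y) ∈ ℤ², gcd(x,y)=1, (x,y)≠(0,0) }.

descent: ρ → (10,10,-8)  [lands on river]
river: ρ → (-8,6,12)
river: ρ → (12,18,-2)
river: ρ → (-2,18,12)
river: ρ → (12,6,-8)
river: ρ → (-8,10,10)
closes: descent 1, river 6
min |a| on river = 2

2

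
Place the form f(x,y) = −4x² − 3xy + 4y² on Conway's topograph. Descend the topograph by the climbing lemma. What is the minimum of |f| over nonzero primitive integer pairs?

descent: ρ → (4,3,-4)  [lands on river]
river: ρ → (-4,5,3)
river: ρ → (3,7,-2)
river: ρ → (-2,5,6)
river: ρ → (6,7,-1)
river: ρ → (-1,7,6)
river: ρ → (6,5,-2)
river: ρ → (-2,7,3)
river: ρ → (3,5,-4)
river: ρ → (-4,3,4)
river: ρ → (4,5,-3)
river: ρ → (-3,7,2)
river: ρ → (2,5,-6)
river: ρ → (-6,7,1)
river: ρ → (1,7,-6)
river: ρ → (-6,5,2)
river: ρ → (2,7,-3)
river: ρ → (-3,5,4)
closes: descent 1, river 18
min |a| on river = 1

1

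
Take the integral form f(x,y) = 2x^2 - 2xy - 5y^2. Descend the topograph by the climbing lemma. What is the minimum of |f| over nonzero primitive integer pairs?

descent: ρ → (-5,2,2)
descent: ρ → (2,6,-1)  [lands on river]
river: ρ → (-1,6,2)
closes: descent 2, river 2
min |a| on river = 1

1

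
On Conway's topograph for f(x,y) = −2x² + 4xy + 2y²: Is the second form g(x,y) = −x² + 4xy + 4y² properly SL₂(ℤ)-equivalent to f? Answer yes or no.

D₁ = 32, D₂ = 32
river cycle of f (length 2): (2, 4, -2), (-2, 4, 2)
river cycle of g (length 2): (4, 4, -1), (-1, 4, 4)
cycles differ ⇒ inequivalent

no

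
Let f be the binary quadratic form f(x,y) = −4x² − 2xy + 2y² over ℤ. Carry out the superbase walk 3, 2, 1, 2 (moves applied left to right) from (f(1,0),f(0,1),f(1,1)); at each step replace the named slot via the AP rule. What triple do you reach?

start (-4,2,-4) = (f(1,0),f(0,1),f(1,1))
replace slot 3: 2·((-4)+2) − (-4) = 0 → (-4,2,0)
replace slot 2: 2·((-4)+0) − 2 = -10 → (-4,-10,0)
replace slot 1: 2·((-10)+0) − (-4) = -16 → (-16,-10,0)
replace slot 2: 2·((-16)+0) − (-10) = -22 → (-16,-22,0)

-16,-22,0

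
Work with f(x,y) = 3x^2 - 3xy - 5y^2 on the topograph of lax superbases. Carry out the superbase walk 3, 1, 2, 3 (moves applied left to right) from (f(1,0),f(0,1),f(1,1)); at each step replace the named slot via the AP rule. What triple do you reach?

start (3,-5,-5) = (f(1,0),f(0,1),f(1,1))
replace slot 3: 2·(3+(-5)) − (-5) = 1 → (3,-5,1)
replace slot 1: 2·((-5)+1) − 3 = -11 → (-11,-5,1)
replace slot 2: 2·((-11)+1) − (-5) = -15 → (-11,-15,1)
replace slot 3: 2·((-11)+(-15)) − 1 = -53 → (-11,-15,-53)

-11,-15,-53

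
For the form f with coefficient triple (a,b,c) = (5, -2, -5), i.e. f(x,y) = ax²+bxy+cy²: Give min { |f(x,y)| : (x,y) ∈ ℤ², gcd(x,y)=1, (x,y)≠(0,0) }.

descent: ρ → (-5,2,5)  [lands on river]
river: ρ → (5,8,-2)
river: ρ → (-2,8,5)
river: ρ → (5,2,-5)
river: ρ → (-5,8,2)
river: ρ → (2,8,-5)
closes: descent 1, river 6
min |a| on river = 2

2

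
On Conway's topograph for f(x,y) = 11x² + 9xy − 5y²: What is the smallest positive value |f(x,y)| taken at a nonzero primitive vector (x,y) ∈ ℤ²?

river: ρ → (-5,11,9)
river: ρ → (9,7,-7)
river: ρ → (-7,7,9)
river: ρ → (9,11,-5)
river: ρ → (-5,9,11)
river: ρ → (11,13,-3)
river: ρ → (-3,17,1)
river: ρ → (1,17,-3)
river: ρ → (-3,13,11)
river: ρ → (11,9,-5)
closes: descent 0, river 10
min |a| on river = 1

1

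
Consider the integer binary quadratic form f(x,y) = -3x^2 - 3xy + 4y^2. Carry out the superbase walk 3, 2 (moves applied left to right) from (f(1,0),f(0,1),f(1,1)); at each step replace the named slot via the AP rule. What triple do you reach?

start (-3,4,-2) = (f(1,0),f(0,1),f(1,1))
replace slot 3: 2·((-3)+4) − (-2) = 4 → (-3,4,4)
replace slot 2: 2·((-3)+4) − 4 = -2 → (-3,-2,4)

-3,-2,4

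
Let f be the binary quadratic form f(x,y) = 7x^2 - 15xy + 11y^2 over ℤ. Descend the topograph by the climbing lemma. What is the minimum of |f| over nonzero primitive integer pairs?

translate: b→-1 (≡-15 mod 14), so (7,-15,11)→(7,-1,3)
flip: (7,-1,3)→(3,1,7)
reduced (well bottom): (3,1,7) with a≤c, −a<b≤a
well minimum = a = 3

3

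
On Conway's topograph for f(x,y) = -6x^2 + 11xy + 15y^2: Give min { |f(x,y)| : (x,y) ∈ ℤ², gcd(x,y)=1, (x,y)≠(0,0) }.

river: ρ → (15,19,-2)
river: ρ → (-2,21,5)
river: ρ → (5,19,-6)
river: ρ → (-6,17,8)
river: ρ → (8,15,-8)
river: ρ → (-8,17,6)
river: ρ → (6,19,-5)
river: ρ → (-5,21,2)
river: ρ → (2,19,-15)
river: ρ → (-15,11,6)
river: ρ → (6,13,-13)
river: ρ → (-13,13,6)
river: ρ → (6,11,-15)
river: ρ → (-15,19,2)
river: ρ → (2,21,-5)
river: ρ → (-5,19,6)
river: ρ → (6,17,-8)
river: ρ → (-8,15,8)
river: ρ → (8,17,-6)
river: ρ → (-6,19,5)
river: ρ → (5,21,-2)
river: ρ → (-2,19,15)
river: ρ → (15,11,-6)
river: ρ → (-6,13,13)
river: ρ → (13,13,-6)
river: ρ → (-6,11,15)
closes: descent 0, river 26
min |a| on river = 2

2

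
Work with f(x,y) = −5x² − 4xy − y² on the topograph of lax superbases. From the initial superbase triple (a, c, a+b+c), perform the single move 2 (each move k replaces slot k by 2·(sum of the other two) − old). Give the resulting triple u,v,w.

start (-5,-1,-10) = (f(1,0),f(0,1),f(1,1))
replace slot 2: 2·((-5)+(-10)) − (-1) = -29 → (-5,-29,-10)

-5,-29,-10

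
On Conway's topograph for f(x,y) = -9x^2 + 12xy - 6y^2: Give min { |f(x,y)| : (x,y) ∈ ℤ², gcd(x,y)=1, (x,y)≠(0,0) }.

translate: b→6 (≡-12 mod 18), so (9,-12,6)→(9,6,3)
flip: (9,6,3)→(3,-6,9)
translate: b→0 (≡-6 mod 6), so (3,-6,9)→(3,0,6)
reduced (well bottom): (3,0,6) with a≤c, −a<b≤a
well minimum |f| = |-3| = 3 (negative-definite)

3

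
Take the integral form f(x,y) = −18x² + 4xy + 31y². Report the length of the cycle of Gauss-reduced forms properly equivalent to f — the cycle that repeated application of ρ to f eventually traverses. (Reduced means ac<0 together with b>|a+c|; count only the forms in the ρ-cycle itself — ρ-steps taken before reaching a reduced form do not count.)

D = 2248, ⌊√D⌋ = 47
descent: ρ → (31,-4,-18)
descent: ρ → (-18,40,9)  [lands on river]
river: ρ → (9,32,-34)
river: ρ → (-34,36,7)
river: ρ → (7,34,-39)
river: ρ → (-39,44,2)
river: ρ → (2,44,-39)
river: ρ → (-39,34,7)
river: ρ → (7,36,-34)
river: ρ → (-34,32,9)
river: ρ → (9,40,-18)
river: ρ → (-18,32,17)
river: ρ → (17,36,-14)
river: ρ → (-14,20,33)
river: ρ → (33,46,-1)
river: ρ → (-1,46,33)
river: ρ → (33,20,-14)
river: ρ → (-14,36,17)
river: ρ → (17,32,-18)
ρ-cycle length = 18 (tail of 2 descent steps not counted)

18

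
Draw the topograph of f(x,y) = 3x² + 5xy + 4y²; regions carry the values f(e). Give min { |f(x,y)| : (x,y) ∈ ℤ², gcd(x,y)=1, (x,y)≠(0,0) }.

translate: b→-1 (≡5 mod 6), so (3,5,4)→(3,-1,2)
flip: (3,-1,2)→(2,1,3)
reduced (well bottom): (2,1,3) with a≤c, −a<b≤a
well minimum = a = 2

2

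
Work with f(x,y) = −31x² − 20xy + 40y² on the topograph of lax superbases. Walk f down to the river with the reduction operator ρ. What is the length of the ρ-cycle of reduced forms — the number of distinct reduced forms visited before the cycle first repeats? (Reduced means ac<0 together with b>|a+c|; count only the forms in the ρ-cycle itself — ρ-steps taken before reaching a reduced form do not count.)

D = 5360, ⌊√D⌋ = 73
descent: ρ → (40,20,-31)  [lands on river]
river: ρ → (-31,42,29)
river: ρ → (29,16,-44)
river: ρ → (-44,72,1)
river: ρ → (1,72,-44)
river: ρ → (-44,16,29)
river: ρ → (29,42,-31)
river: ρ → (-31,20,40)
river: ρ → (40,60,-11)
river: ρ → (-11,72,4)
river: ρ → (4,72,-11)
river: ρ → (-11,60,40)
ρ-cycle length = 12 (tail of 1 descent step not counted)

12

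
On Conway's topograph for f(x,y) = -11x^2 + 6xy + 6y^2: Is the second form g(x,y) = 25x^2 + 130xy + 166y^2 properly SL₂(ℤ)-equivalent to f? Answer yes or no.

D₁ = 300, D₂ = 300
river cycle of f (length 4): (6, 6, -11), (-11, 16, 1), (1, 16, -11), (-11, 6, 6)
river cycle of g (length 4): (1, 16, -11), (-11, 6, 6), (6, 6, -11), (-11, 16, 1)
cycles coincide ⇒ equivalent

yes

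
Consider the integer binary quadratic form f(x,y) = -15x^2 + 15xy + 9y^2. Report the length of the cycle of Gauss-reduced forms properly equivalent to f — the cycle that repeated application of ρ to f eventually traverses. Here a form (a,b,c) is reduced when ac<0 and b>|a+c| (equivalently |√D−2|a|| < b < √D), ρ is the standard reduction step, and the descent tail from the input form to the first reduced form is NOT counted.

D = 765, ⌊√D⌋ = 27
river: ρ → (9,21,-9)
river: ρ → (-9,15,15)
river: ρ → (15,15,-9)
river: ρ → (-9,21,9)
river: ρ → (9,15,-15)
river: ρ → (-15,15,9)
ρ-cycle length = 6 (tail of 0 descent steps not counted)

6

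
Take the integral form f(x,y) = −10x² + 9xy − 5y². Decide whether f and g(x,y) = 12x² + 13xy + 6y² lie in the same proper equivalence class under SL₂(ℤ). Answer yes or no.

D₁ = -119, D₂ = -119
f is negative-definite; reduce −f:
−f: flip: (10,-9,5)→(5,9,10)
−f: translate: b→-1 (≡9 mod 10), so (5,9,10)→(5,-1,6)
−f: reduced (well bottom): (5,-1,6) with a≤c, −a<b≤a
flip sign back: reduced form of f is (-5,1,-6)
g: translate: b→-11 (≡13 mod 24), so (12,13,6)→(12,-11,5)
g: flip: (12,-11,5)→(5,11,12)
g: translate: b→1 (≡11 mod 10), so (5,11,12)→(5,1,6)
g: reduced (well bottom): (5,1,6) with a≤c, −a<b≤a
reduced forms (-5, 1, -6) vs (5, 1, 6) ⇒ inequivalent

no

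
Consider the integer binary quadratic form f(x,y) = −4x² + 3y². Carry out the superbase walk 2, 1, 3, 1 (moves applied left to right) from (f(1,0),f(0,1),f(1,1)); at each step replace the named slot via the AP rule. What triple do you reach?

start (-4,3,-1) = (f(1,0),f(0,1),f(1,1))
replace slot 2: 2·((-4)+(-1)) − 3 = -13 → (-4,-13,-1)
replace slot 1: 2·((-13)+(-1)) − (-4) = -24 → (-24,-13,-1)
replace slot 3: 2·((-24)+(-13)) − (-1) = -73 → (-24,-13,-73)
replace slot 1: 2·((-13)+(-73)) − (-24) = -148 → (-148,-13,-73)

-148,-13,-73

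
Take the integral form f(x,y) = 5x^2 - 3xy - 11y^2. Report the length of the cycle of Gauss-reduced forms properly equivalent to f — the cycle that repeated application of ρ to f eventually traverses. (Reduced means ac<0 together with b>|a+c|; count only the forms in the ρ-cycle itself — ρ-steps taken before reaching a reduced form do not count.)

D = 229, ⌊√D⌋ = 15
descent: ρ → (-11,3,5)
descent: ρ → (5,7,-9)  [lands on river]
river: ρ → (-9,11,3)
river: ρ → (3,13,-5)
river: ρ → (-5,7,9)
river: ρ → (9,11,-3)
river: ρ → (-3,13,5)
ρ-cycle length = 6 (tail of 2 descent steps not counted)

6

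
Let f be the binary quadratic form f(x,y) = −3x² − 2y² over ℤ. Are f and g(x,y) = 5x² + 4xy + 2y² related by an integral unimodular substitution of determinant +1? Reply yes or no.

D₁ = -24, D₂ = -24
f is negative-definite; reduce −f:
−f: flip: (3,0,2)→(2,0,3)
−f: reduced (well bottom): (2,0,3) with a≤c, −a<b≤a
flip sign back: reduced form of f is (-2,0,-3)
g: flip: (5,4,2)→(2,-4,5)
g: translate: b→0 (≡-4 mod 4), so (2,-4,5)→(2,0,3)
g: reduced (well bottom): (2,0,3) with a≤c, −a<b≤a
reduced forms (-2, 0, -3) vs (2, 0, 3) ⇒ inequivalent

no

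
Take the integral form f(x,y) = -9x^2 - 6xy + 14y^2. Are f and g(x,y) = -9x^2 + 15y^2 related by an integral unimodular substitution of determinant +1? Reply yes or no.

D₁ = 540, D₂ = 540
river cycle of f (length 8): (14, 6, -9), (-9, 12, 11), (11, 10, -10), (-10, 10, 11), (11, 12, -9), (-9, 6, 14), (14, 22, -1), (-1, 22, 14)
river cycle of g (length 2): (-9, 18, 6), (6, 18, -9)
cycles differ ⇒ inequivalent

no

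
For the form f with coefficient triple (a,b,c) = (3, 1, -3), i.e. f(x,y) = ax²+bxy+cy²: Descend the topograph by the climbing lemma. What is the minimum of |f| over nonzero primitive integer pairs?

river: ρ → (-3,5,1)
river: ρ → (1,5,-3)
river: ρ → (-3,1,3)
river: ρ → (3,5,-1)
river: ρ → (-1,5,3)
river: ρ → (3,1,-3)
closes: descent 0, river 6
min |a| on river = 1

1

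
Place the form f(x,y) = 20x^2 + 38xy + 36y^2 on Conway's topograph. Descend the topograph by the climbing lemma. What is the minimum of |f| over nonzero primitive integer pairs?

translate: b→-2 (≡38 mod 40), so (20,38,36)→(20,-2,18)
flip: (20,-2,18)→(18,2,20)
reduced (well bottom): (18,2,20) with a≤c, −a<b≤a
well minimum = a = 18

18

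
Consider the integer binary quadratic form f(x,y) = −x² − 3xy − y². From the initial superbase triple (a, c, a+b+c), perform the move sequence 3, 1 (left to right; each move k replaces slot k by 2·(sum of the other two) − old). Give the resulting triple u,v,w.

start (-1,-1,-5) = (f(1,0),f(0,1),f(1,1))
replace slot 3: 2·((-1)+(-1)) − (-5) = 1 → (-1,-1,1)
replace slot 1: 2·((-1)+1) − (-1) = 1 → (1,-1,1)

1,-1,1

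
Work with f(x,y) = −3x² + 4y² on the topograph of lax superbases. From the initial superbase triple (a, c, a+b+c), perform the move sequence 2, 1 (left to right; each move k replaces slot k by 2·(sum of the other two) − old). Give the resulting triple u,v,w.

start (-3,4,1) = (f(1,0),f(0,1),f(1,1))
replace slot 2: 2·((-3)+1) − 4 = -8 → (-3,-8,1)
replace slot 1: 2·((-8)+1) − (-3) = -11 → (-11,-8,1)

-11,-8,1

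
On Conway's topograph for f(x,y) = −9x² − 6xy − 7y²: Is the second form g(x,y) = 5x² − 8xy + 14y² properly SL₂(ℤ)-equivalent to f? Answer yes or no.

D₁ = -216, D₂ = -216
f is negative-definite; reduce −f:
−f: flip: (9,6,7)→(7,-6,9)
−f: reduced (well bottom): (7,-6,9) with a≤c, −a<b≤a
flip sign back: reduced form of f is (-7,6,-9)
g: translate: b→2 (≡-8 mod 10), so (5,-8,14)→(5,2,11)
g: reduced (well bottom): (5,2,11) with a≤c, −a<b≤a
reduced forms (-7, 6, -9) vs (5, 2, 11) ⇒ inequivalent

no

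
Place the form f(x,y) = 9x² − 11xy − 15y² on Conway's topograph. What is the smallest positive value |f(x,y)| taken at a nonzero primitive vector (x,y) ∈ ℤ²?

descent: ρ → (-15,11,9)  [lands on river]
river: ρ → (9,25,-1)
river: ρ → (-1,25,9)
river: ρ → (9,11,-15)
river: ρ → (-15,19,5)
river: ρ → (5,21,-11)
river: ρ → (-11,23,3)
river: ρ → (3,25,-3)
river: ρ → (-3,23,11)
river: ρ → (11,21,-5)
river: ρ → (-5,19,15)
river: ρ → (15,11,-9)
river: ρ → (-9,25,1)
river: ρ → (1,25,-9)
river: ρ → (-9,11,15)
river: ρ → (15,19,-5)
river: ρ → (-5,21,11)
river: ρ → (11,23,-3)
river: ρ → (-3,25,3)
river: ρ → (3,23,-11)
river: ρ → (-11,21,5)
river: ρ → (5,19,-15)
closes: descent 1, river 22
min |a| on river = 1

1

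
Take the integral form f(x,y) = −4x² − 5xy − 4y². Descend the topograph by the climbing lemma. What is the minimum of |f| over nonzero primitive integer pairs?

translate: b→-3 (≡5 mod 8), so (4,5,4)→(4,-3,3)
flip: (4,-3,3)→(3,3,4)
reduced (well bottom): (3,3,4) with a≤c, −a<b≤a
well minimum |f| = |-3| = 3 (negative-definite)

3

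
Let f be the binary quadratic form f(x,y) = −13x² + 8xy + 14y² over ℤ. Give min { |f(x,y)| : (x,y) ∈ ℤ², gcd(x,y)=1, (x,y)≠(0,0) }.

river: ρ → (14,20,-7)
river: ρ → (-7,22,11)
river: ρ → (11,22,-7)
river: ρ → (-7,20,14)
river: ρ → (14,8,-13)
river: ρ → (-13,18,9)
river: ρ → (9,18,-13)
river: ρ → (-13,8,14)
closes: descent 0, river 8
min |a| on river = 7

7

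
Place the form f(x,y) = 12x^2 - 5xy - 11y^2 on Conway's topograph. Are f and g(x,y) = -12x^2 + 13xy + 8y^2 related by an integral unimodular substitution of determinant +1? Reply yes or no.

D₁ = 553, D₂ = 553
river cycle of f (length 26): (-11, 5, 12), (12, 19, -4), (-4, 21, 7), (7, 21, -4), (-4, 19, 12), (12, 5, -11), (-11, 17, 6), (6, 19, -8), (-8, 13, 12), (12, 11, -9), … (16 more)
river cycle of g (length 26): (8, 19, -6), (-6, 17, 11), (11, 5, -12), (-12, 19, 4), (4, 21, -7), (-7, 21, 4), (4, 19, -12), (-12, 5, 11), (11, 17, -6), (-6, 19, 8), … (16 more)
cycles differ ⇒ inequivalent

no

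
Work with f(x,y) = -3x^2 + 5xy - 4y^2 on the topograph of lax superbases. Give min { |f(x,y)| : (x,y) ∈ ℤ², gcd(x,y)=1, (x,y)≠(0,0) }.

translate: b→1 (≡-5 mod 6), so (3,-5,4)→(3,1,2)
flip: (3,1,2)→(2,-1,3)
reduced (well bottom): (2,-1,3) with a≤c, −a<b≤a
well minimum |f| = |-2| = 2 (negative-definite)

2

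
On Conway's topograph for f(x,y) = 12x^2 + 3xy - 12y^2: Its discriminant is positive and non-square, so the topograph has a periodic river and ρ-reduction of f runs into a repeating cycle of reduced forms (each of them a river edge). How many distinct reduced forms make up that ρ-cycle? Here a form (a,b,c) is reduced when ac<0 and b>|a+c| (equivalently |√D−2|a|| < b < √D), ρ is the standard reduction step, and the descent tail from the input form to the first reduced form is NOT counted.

D = 585, ⌊√D⌋ = 24
river: ρ → (-12,21,3)
river: ρ → (3,21,-12)
river: ρ → (-12,3,12)
river: ρ → (12,21,-3)
river: ρ → (-3,21,12)
river: ρ → (12,3,-12)
ρ-cycle length = 6 (tail of 0 descent steps not counted)

6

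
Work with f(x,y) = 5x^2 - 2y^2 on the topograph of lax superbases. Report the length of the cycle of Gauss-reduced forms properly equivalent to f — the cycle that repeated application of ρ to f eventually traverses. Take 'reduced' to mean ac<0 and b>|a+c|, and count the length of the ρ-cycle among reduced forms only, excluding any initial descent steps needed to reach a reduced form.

D = 40, ⌊√D⌋ = 6
descent: ρ → (-2,4,3)  [lands on river]
river: ρ → (3,2,-3)
river: ρ → (-3,4,2)
river: ρ → (2,4,-3)
river: ρ → (-3,2,3)
river: ρ → (3,4,-2)
ρ-cycle length = 6 (tail of 1 descent step not counted)

6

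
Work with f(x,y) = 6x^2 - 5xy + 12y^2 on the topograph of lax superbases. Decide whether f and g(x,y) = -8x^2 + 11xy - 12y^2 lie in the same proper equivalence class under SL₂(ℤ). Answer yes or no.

D₁ = -263, D₂ = -263
f: reduced (well bottom): (6,-5,12) with a≤c, −a<b≤a
g is negative-definite; reduce −g:
−g: translate: b→5 (≡-11 mod 16), so (8,-11,12)→(8,5,9)
−g: reduced (well bottom): (8,5,9) with a≤c, −a<b≤a
flip sign back: reduced form of g is (-8,-5,-9)
reduced forms (6, -5, 12) vs (-8, -5, -9) ⇒ inequivalent

no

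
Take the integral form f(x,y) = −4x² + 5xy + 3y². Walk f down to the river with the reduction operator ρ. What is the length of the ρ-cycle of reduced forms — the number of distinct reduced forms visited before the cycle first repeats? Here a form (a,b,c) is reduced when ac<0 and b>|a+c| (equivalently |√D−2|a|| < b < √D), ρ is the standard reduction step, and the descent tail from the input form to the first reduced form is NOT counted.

D = 73, ⌊√D⌋ = 8
river: ρ → (3,7,-2)
river: ρ → (-2,5,6)
river: ρ → (6,7,-1)
river: ρ → (-1,7,6)
river: ρ → (6,5,-2)
river: ρ → (-2,7,3)
river: ρ → (3,5,-4)
river: ρ → (-4,3,4)
river: ρ → (4,5,-3)
river: ρ → (-3,7,2)
river: ρ → (2,5,-6)
river: ρ → (-6,7,1)
river: ρ → (1,7,-6)
river: ρ → (-6,5,2)
river: ρ → (2,7,-3)
river: ρ → (-3,5,4)
river: ρ → (4,3,-4)
river: ρ → (-4,5,3)
ρ-cycle length = 18 (tail of 0 descent steps not counted)

18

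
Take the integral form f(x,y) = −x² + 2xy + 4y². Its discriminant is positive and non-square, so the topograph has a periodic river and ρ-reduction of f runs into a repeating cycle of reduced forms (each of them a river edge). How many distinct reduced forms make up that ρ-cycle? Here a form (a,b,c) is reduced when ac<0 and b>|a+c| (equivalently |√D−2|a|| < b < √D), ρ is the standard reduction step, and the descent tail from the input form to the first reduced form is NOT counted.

D = 20, ⌊√D⌋ = 4
descent: ρ → (4,-2,-1)
descent: ρ → (-1,4,1)  [lands on river]
river: ρ → (1,4,-1)
ρ-cycle length = 2 (tail of 2 descent steps not counted)

2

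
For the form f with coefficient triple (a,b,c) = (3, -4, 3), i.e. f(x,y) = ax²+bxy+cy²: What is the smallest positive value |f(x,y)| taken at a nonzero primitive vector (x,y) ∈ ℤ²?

translate: b→2 (≡-4 mod 6), so (3,-4,3)→(3,2,2)
flip: (3,2,2)→(2,-2,3)
translate: b→2 (≡-2 mod 4), so (2,-2,3)→(2,2,3)
reduced (well bottom): (2,2,3) with a≤c, −a<b≤a
well minimum = a = 2

2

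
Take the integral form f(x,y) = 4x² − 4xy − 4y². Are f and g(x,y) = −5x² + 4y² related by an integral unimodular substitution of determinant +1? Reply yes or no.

D₁ = 80, D₂ = 80
river cycle of f (length 2): (-4, 4, 4), (4, 4, -4)
river cycle of g (length 2): (4, 8, -1), (-1, 8, 4)
cycles differ ⇒ inequivalent

no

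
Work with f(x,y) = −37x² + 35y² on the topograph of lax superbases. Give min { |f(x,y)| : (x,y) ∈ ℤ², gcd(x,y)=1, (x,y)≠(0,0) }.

descent: ρ → (35,70,-2)  [lands on river]
river: ρ → (-2,70,35)
closes: descent 1, river 2
min |a| on river = 2

2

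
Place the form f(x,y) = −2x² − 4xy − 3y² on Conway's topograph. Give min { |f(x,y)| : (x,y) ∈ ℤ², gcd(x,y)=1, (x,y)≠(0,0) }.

translate: b→0 (≡4 mod 4), so (2,4,3)→(2,0,1)
flip: (2,0,1)→(1,0,2)
reduced (well bottom): (1,0,2) with a≤c, −a<b≤a
well minimum |f| = |-1| = 1 (negative-definite)

1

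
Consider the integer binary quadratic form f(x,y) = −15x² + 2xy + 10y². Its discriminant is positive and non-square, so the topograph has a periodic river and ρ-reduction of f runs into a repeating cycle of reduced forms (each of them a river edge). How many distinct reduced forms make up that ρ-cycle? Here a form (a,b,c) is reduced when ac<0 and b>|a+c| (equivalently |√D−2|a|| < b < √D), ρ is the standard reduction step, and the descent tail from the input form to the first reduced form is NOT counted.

D = 604, ⌊√D⌋ = 24
descent: ρ → (10,18,-7)  [lands on river]
river: ρ → (-7,24,1)
river: ρ → (1,24,-7)
river: ρ → (-7,18,10)
river: ρ → (10,22,-3)
river: ρ → (-3,20,17)
river: ρ → (17,14,-6)
river: ρ → (-6,22,5)
river: ρ → (5,18,-14)
river: ρ → (-14,10,9)
river: ρ → (9,8,-15)
river: ρ → (-15,22,2)
river: ρ → (2,22,-15)
river: ρ → (-15,8,9)
river: ρ → (9,10,-14)
river: ρ → (-14,18,5)
river: ρ → (5,22,-6)
river: ρ → (-6,14,17)
river: ρ → (17,20,-3)
river: ρ → (-3,22,10)
ρ-cycle length = 20 (tail of 1 descent step not counted)

20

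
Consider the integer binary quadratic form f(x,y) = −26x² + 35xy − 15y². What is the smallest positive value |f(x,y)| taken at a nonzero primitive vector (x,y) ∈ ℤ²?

translate: b→17 (≡-35 mod 52), so (26,-35,15)→(26,17,6)
flip: (26,17,6)→(6,-17,26)
translate: b→-5 (≡-17 mod 12), so (6,-17,26)→(6,-5,15)
reduced (well bottom): (6,-5,15) with a≤c, −a<b≤a
well minimum |f| = |-6| = 6 (negative-definite)

6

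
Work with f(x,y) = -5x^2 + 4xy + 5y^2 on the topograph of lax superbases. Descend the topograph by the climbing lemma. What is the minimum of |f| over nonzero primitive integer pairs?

river: ρ → (5,6,-4)
river: ρ → (-4,10,1)
river: ρ → (1,10,-4)
river: ρ → (-4,6,5)
river: ρ → (5,4,-5)
river: ρ → (-5,6,4)
river: ρ → (4,10,-1)
river: ρ → (-1,10,4)
river: ρ → (4,6,-5)
river: ρ → (-5,4,5)
closes: descent 0, river 10
min |a| on river = 1

1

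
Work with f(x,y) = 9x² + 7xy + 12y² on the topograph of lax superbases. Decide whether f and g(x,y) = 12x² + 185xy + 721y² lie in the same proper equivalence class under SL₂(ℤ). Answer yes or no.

D₁ = -383, D₂ = -383
f: reduced (well bottom): (9,7,12) with a≤c, −a<b≤a
g: translate: b→-7 (≡185 mod 24), so (12,185,721)→(12,-7,9)
g: flip: (12,-7,9)→(9,7,12)
g: reduced (well bottom): (9,7,12) with a≤c, −a<b≤a
reduced forms (9, 7, 12) vs (9, 7, 12) ⇒ equivalent

yes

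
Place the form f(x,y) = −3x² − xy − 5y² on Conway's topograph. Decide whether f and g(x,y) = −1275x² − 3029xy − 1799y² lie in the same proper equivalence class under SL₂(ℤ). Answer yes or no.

D₁ = -59, D₂ = -59
f is negative-definite; reduce −f:
−f: reduced (well bottom): (3,1,5) with a≤c, −a<b≤a
flip sign back: reduced form of f is (-3,-1,-5)
g is negative-definite; reduce −g:
−g: translate: b→479 (≡3029 mod 2550), so (1275,3029,1799)→(1275,479,45)
−g: flip: (1275,479,45)→(45,-479,1275)
−g: translate: b→-29 (≡-479 mod 90), so (45,-479,1275)→(45,-29,5)
−g: flip: (45,-29,5)→(5,29,45)
−g: translate: b→-1 (≡29 mod 10), so (5,29,45)→(5,-1,3)
−g: flip: (5,-1,3)→(3,1,5)
−g: reduced (well bottom): (3,1,5) with a≤c, −a<b≤a
flip sign back: reduced form of g is (-3,-1,-5)
reduced forms (-3, -1, -5) vs (-3, -1, -5) ⇒ equivalent

yes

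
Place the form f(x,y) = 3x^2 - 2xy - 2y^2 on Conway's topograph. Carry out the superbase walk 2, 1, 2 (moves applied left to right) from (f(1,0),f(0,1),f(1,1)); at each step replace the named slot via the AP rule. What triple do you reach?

start (3,-2,-1) = (f(1,0),f(0,1),f(1,1))
replace slot 2: 2·(3+(-1)) − (-2) = 6 → (3,6,-1)
replace slot 1: 2·(6+(-1)) − 3 = 7 → (7,6,-1)
replace slot 2: 2·(7+(-1)) − 6 = 6 → (7,6,-1)

7,6,-1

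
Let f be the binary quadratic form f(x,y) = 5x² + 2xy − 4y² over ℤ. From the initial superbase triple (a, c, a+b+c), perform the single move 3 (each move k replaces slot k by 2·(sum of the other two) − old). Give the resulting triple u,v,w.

start (5,-4,3) = (f(1,0),f(0,1),f(1,1))
replace slot 3: 2·(5+(-4)) − 3 = -1 → (5,-4,-1)

5,-4,-1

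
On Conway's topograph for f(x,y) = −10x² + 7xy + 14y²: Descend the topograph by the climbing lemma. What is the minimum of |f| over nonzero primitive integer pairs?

river: ρ → (14,21,-3)
river: ρ → (-3,21,14)
river: ρ → (14,7,-10)
river: ρ → (-10,13,11)
river: ρ → (11,9,-12)
river: ρ → (-12,15,8)
river: ρ → (8,17,-10)
river: ρ → (-10,23,2)
river: ρ → (2,21,-21)
river: ρ → (-21,21,2)
river: ρ → (2,23,-10)
river: ρ → (-10,17,8)
river: ρ → (8,15,-12)
river: ρ → (-12,9,11)
river: ρ → (11,13,-10)
river: ρ → (-10,7,14)
closes: descent 0, river 16
min |a| on river = 2

2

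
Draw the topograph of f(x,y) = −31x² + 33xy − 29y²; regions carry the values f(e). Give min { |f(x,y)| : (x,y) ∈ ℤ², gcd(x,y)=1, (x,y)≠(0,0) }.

translate: b→29 (≡-33 mod 62), so (31,-33,29)→(31,29,27)
flip: (31,29,27)→(27,-29,31)
translate: b→25 (≡-29 mod 54), so (27,-29,31)→(27,25,29)
reduced (well bottom): (27,25,29) with a≤c, −a<b≤a
well minimum |f| = |-27| = 27 (negative-definite)

27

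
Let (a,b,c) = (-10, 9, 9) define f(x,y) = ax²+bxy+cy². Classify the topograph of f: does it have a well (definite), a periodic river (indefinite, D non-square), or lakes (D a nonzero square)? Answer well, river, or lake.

D = b²−4ac = 9² − 4·(-10)·9 = 441
D = 21² is a perfect square ⇒ form factors over ℤ ⇒ lakes

lake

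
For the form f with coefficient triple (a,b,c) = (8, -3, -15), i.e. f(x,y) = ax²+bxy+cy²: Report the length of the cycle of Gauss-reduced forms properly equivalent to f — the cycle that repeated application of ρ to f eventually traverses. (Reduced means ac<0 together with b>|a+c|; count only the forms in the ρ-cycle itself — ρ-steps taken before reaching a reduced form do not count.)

D = 489, ⌊√D⌋ = 22
descent: ρ → (-15,3,8)
descent: ρ → (8,13,-10)  [lands on river]
river: ρ → (-10,7,11)
river: ρ → (11,15,-6)
river: ρ → (-6,21,2)
river: ρ → (2,19,-16)
river: ρ → (-16,13,5)
river: ρ → (5,17,-10)
river: ρ → (-10,3,12)
river: ρ → (12,21,-1)
river: ρ → (-1,21,12)
river: ρ → (12,3,-10)
river: ρ → (-10,17,5)
river: ρ → (5,13,-16)
river: ρ → (-16,19,2)
river: ρ → (2,21,-6)
river: ρ → (-6,15,11)
river: ρ → (11,7,-10)
river: ρ → (-10,13,8)
river: ρ → (8,19,-4)
river: ρ → (-4,21,3)
river: ρ → (3,21,-4)
river: ρ → (-4,19,8)
ρ-cycle length = 22 (tail of 2 descent steps not counted)

22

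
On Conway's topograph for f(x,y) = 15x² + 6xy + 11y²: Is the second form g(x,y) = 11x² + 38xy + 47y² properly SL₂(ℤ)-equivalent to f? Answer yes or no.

D₁ = -624, D₂ = -624
f: flip: (15,6,11)→(11,-6,15)
f: reduced (well bottom): (11,-6,15) with a≤c, −a<b≤a
g: translate: b→-6 (≡38 mod 22), so (11,38,47)→(11,-6,15)
g: reduced (well bottom): (11,-6,15) with a≤c, −a<b≤a
reduced forms (11, -6, 15) vs (11, -6, 15) ⇒ equivalent

yes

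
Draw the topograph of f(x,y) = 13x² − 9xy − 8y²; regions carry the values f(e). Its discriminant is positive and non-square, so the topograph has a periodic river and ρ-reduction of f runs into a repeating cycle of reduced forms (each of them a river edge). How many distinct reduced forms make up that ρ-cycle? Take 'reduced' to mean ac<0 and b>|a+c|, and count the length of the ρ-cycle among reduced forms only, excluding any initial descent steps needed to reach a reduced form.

D = 497, ⌊√D⌋ = 22
descent: ρ → (-8,9,13)  [lands on river]
river: ρ → (13,17,-4)
river: ρ → (-4,15,17)
river: ρ → (17,19,-2)
river: ρ → (-2,21,7)
river: ρ → (7,21,-2)
river: ρ → (-2,19,17)
river: ρ → (17,15,-4)
river: ρ → (-4,17,13)
river: ρ → (13,9,-8)
river: ρ → (-8,7,14)
river: ρ → (14,21,-1)
river: ρ → (-1,21,14)
river: ρ → (14,7,-8)
ρ-cycle length = 14 (tail of 1 descent step not counted)

14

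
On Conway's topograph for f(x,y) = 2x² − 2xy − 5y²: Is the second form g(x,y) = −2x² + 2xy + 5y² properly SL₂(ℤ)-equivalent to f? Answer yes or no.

D₁ = 44, D₂ = 44
river cycle of f (length 2): (2, 6, -1), (-1, 6, 2)
river cycle of g (length 2): (-2, 6, 1), (1, 6, -2)
cycles differ ⇒ inequivalent

no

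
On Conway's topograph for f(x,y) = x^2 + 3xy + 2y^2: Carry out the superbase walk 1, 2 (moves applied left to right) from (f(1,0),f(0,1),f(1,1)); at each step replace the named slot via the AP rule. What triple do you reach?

start (1,2,6) = (f(1,0),f(0,1),f(1,1))
replace slot 1: 2·(2+6) − 1 = 15 → (15,2,6)
replace slot 2: 2·(15+6) − 2 = 40 → (15,40,6)

15,40,6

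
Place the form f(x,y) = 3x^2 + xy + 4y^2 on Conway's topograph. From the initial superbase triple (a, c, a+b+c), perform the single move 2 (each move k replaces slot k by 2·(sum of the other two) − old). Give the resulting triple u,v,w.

start (3,4,8) = (f(1,0),f(0,1),f(1,1))
replace slot 2: 2·(3+8) − 4 = 18 → (3,18,8)

3,18,8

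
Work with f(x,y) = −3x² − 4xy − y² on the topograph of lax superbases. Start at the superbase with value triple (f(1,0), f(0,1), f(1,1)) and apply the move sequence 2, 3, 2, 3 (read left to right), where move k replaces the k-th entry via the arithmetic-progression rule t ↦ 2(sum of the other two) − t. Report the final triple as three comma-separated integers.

start (-3,-1,-8) = (f(1,0),f(0,1),f(1,1))
replace slot 2: 2·((-3)+(-8)) − (-1) = -21 → (-3,-21,-8)
replace slot 3: 2·((-3)+(-21)) − (-8) = -40 → (-3,-21,-40)
replace slot 2: 2·((-3)+(-40)) − (-21) = -65 → (-3,-65,-40)
replace slot 3: 2·((-3)+(-65)) − (-40) = -96 → (-3,-65,-96)

-3,-65,-96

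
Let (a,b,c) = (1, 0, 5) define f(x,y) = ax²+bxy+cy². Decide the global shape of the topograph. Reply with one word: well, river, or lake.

D = b²−4ac = 0² − 4·1·5 = -20
D < 0 ⇒ definite ⇒ every region one sign ⇒ single well

well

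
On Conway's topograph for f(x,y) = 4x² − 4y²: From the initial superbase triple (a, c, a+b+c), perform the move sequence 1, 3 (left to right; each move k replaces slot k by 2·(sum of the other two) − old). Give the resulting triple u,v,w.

start (4,-4,0) = (f(1,0),f(0,1),f(1,1))
replace slot 1: 2·((-4)+0) − 4 = -12 → (-12,-4,0)
replace slot 3: 2·((-12)+(-4)) − 0 = -32 → (-12,-4,-32)

-12,-4,-32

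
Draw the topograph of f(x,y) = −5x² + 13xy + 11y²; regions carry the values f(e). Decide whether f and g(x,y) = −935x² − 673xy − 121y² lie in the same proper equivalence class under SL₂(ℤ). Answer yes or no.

D₁ = 389, D₂ = 389
river cycle of f (length 14): (11, 9, -7), (-7, 19, 1), (1, 19, -7), (-7, 9, 11), (11, 13, -5), (-5, 17, 5), (5, 13, -11), (-11, 9, 7), (7, 19, -1), (-1, 19, 7), … (4 more)
river cycle of g (length 14): (-5, 13, 11), (11, 9, -7), (-7, 19, 1), (1, 19, -7), (-7, 9, 11), (11, 13, -5), (-5, 17, 5), (5, 13, -11), (-11, 9, 7), (7, 19, -1), … (4 more)
cycles coincide ⇒ equivalent

yes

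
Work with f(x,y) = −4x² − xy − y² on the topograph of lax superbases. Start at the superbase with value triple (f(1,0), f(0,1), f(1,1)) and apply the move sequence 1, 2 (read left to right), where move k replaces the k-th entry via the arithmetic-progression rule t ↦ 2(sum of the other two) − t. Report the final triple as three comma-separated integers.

start (-4,-1,-6) = (f(1,0),f(0,1),f(1,1))
replace slot 1: 2·((-1)+(-6)) − (-4) = -10 → (-10,-1,-6)
replace slot 2: 2·((-10)+(-6)) − (-1) = -31 → (-10,-31,-6)

-10,-31,-6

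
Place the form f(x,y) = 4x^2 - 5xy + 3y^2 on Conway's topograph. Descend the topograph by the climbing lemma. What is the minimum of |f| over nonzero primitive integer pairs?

translate: b→3 (≡-5 mod 8), so (4,-5,3)→(4,3,2)
flip: (4,3,2)→(2,-3,4)
translate: b→1 (≡-3 mod 4), so (2,-3,4)→(2,1,3)
reduced (well bottom): (2,1,3) with a≤c, −a<b≤a
well minimum = a = 2

2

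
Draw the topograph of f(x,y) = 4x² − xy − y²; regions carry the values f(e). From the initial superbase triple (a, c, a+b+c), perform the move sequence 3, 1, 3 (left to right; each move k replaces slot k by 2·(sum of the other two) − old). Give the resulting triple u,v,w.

start (4,-1,2) = (f(1,0),f(0,1),f(1,1))
replace slot 3: 2·(4+(-1)) − 2 = 4 → (4,-1,4)
replace slot 1: 2·((-1)+4) − 4 = 2 → (2,-1,4)
replace slot 3: 2·(2+(-1)) − 4 = -2 → (2,-1,-2)

2,-1,-2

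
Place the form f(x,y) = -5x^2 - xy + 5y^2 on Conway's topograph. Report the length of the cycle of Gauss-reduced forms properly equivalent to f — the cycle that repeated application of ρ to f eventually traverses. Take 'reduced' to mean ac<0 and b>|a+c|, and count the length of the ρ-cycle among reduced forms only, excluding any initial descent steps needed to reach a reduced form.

D = 101, ⌊√D⌋ = 10
descent: ρ → (5,1,-5)  [lands on river]
river: ρ → (-5,9,1)
river: ρ → (1,9,-5)
river: ρ → (-5,1,5)
river: ρ → (5,9,-1)
river: ρ → (-1,9,5)
ρ-cycle length = 6 (tail of 1 descent step not counted)

6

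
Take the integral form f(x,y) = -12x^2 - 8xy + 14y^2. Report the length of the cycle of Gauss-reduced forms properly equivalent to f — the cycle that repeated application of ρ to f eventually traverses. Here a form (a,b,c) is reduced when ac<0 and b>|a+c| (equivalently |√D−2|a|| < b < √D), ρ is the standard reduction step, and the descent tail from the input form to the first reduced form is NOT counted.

D = 736, ⌊√D⌋ = 27
descent: ρ → (14,8,-12)  [lands on river]
river: ρ → (-12,16,10)
river: ρ → (10,24,-4)
river: ρ → (-4,24,10)
river: ρ → (10,16,-12)
river: ρ → (-12,8,14)
river: ρ → (14,20,-6)
river: ρ → (-6,16,20)
river: ρ → (20,24,-2)
river: ρ → (-2,24,20)
river: ρ → (20,16,-6)
river: ρ → (-6,20,14)
ρ-cycle length = 12 (tail of 1 descent step not counted)

12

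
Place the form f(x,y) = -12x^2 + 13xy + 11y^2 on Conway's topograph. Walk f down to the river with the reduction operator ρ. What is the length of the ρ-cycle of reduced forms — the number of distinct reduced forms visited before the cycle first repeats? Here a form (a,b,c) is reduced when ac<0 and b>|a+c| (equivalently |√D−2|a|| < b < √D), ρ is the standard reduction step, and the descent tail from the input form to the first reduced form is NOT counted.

D = 697, ⌊√D⌋ = 26
river: ρ → (11,9,-14)
river: ρ → (-14,19,6)
river: ρ → (6,17,-17)
river: ρ → (-17,17,6)
river: ρ → (6,19,-14)
river: ρ → (-14,9,11)
river: ρ → (11,13,-12)
river: ρ → (-12,11,12)
river: ρ → (12,13,-11)
river: ρ → (-11,9,14)
river: ρ → (14,19,-6)
river: ρ → (-6,17,17)
river: ρ → (17,17,-6)
river: ρ → (-6,19,14)
river: ρ → (14,9,-11)
river: ρ → (-11,13,12)
river: ρ → (12,11,-12)
river: ρ → (-12,13,11)
ρ-cycle length = 18 (tail of 0 descent steps not counted)

18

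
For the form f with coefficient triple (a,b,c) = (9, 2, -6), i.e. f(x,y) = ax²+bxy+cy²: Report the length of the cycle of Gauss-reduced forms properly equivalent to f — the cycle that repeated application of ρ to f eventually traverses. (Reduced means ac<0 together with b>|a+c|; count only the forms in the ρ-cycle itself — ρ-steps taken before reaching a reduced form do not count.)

D = 220, ⌊√D⌋ = 14
descent: ρ → (-6,10,5)  [lands on river]
river: ρ → (5,10,-6)
river: ρ → (-6,14,1)
river: ρ → (1,14,-6)
ρ-cycle length = 4 (tail of 1 descent step not counted)

4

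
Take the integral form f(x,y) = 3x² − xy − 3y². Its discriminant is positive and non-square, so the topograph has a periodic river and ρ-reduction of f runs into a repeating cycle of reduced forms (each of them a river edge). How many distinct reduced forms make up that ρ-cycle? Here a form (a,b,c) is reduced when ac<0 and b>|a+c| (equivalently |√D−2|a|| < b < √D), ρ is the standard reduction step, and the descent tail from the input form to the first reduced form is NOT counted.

D = 37, ⌊√D⌋ = 6
descent: ρ → (-3,1,3)  [lands on river]
river: ρ → (3,5,-1)
river: ρ → (-1,5,3)
river: ρ → (3,1,-3)
river: ρ → (-3,5,1)
river: ρ → (1,5,-3)
ρ-cycle length = 6 (tail of 1 descent step not counted)

6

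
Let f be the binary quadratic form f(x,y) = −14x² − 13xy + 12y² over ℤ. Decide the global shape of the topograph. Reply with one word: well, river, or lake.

D = b²−4ac = (-13)² − 4·(-14)·12 = 841
D = 29² is a perfect square ⇒ form factors over ℤ ⇒ lakes

lake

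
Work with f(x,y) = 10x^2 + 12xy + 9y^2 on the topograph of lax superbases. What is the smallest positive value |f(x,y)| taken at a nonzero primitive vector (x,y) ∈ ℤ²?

translate: b→-8 (≡12 mod 20), so (10,12,9)→(10,-8,7)
flip: (10,-8,7)→(7,8,10)
translate: b→-6 (≡8 mod 14), so (7,8,10)→(7,-6,9)
reduced (well bottom): (7,-6,9) with a≤c, −a<b≤a
well minimum = a = 7

7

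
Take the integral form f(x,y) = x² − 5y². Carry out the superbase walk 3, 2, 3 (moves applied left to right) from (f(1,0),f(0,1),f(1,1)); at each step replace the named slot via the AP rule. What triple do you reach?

start (1,-5,-4) = (f(1,0),f(0,1),f(1,1))
replace slot 3: 2·(1+(-5)) − (-4) = -4 → (1,-5,-4)
replace slot 2: 2·(1+(-4)) − (-5) = -1 → (1,-1,-4)
replace slot 3: 2·(1+(-1)) − (-4) = 4 → (1,-1,4)

1,-1,4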